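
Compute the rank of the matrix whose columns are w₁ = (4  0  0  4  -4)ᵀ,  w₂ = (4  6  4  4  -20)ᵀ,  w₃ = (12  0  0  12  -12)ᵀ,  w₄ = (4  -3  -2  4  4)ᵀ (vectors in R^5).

Form the matrix with w₁, w₂, w₃, w₄ as columns and reduce.
Exactly 2 pivots survive; hence the rank is 2.

2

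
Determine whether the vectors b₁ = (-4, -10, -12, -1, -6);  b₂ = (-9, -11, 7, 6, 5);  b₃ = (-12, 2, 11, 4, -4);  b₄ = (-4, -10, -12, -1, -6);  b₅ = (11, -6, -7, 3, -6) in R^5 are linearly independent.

Two of the vectors are equal, giving an immediate dependence.

linearly dependent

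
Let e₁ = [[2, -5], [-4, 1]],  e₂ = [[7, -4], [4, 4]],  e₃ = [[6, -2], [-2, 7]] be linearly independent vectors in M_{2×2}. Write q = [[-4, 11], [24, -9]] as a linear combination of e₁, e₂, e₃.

q = -3e₁ + 2e₂ - 2e₃

Identify each element with its coordinate vector in ℝ⁴ via {E₁₁, E₁₂, E₂₁, E₂₂}.
Write q = α₁e₁ + … + α₃e₃ and equate components.
The system has the unique solution (α₁, α₂, α₃) = (-3, 2, -2).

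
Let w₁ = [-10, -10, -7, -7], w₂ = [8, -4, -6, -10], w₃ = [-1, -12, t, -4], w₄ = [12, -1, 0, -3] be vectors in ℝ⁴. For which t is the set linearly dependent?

Dependence holds iff the 4×4 matrix [w₁ w₂ w₃ w₄] is singular.
Expanding, det = 660*t + 1980.
Solving 660*t + 1980 = 0 yields t = -3.

t = -3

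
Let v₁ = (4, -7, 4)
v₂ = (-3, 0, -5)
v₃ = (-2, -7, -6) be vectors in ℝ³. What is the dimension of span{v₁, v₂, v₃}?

Row-reduce the 3×3 matrix with these as rows.
The echelon form has 2 nonzero rows, so the rank is 2.

dim = 2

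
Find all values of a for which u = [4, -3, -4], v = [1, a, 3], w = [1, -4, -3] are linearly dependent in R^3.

a = 23/4

The set is linearly dependent precisely when det[u; v; w] = 0.
Expanding, det = 46 - 8*a.
This vanishes exactly when a = 23/4.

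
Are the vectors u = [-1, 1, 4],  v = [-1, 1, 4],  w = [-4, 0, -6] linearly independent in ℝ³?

Two of the vectors are equal, giving an immediate dependence.

linearly dependent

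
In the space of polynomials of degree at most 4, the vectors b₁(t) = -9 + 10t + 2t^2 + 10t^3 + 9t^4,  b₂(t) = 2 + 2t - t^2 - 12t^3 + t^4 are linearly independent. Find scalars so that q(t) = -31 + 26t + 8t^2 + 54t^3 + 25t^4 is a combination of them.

Identify each element with its coordinate vector in ℝ⁵ via {1, t, …, t^4}.
Set up the augmented matrix [b₁ | b₂ | q] and row-reduce.
Row-reducing the augmented matrix gives the unique coefficients (a₁, a₂) = (3, -2).

q = 3b₁ - 2b₂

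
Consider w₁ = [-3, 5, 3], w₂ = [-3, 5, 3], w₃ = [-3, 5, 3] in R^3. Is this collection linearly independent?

Two of the vectors are equal, giving an immediate dependence.

linearly dependent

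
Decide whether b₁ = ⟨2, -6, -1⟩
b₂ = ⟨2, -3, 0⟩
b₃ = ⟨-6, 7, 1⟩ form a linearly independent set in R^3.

Place the vectors as rows of a 3×3 matrix and reduce to echelon form.
The reduction yields 3 nonzero rows, so the rank is 3.
Since rank = 3 (the number of vectors), the set is linearly independent.

linearly independent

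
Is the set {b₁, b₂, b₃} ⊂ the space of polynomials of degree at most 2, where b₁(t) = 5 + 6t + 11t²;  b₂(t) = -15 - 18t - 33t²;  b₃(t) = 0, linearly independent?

Write each element as a coordinate vector in ℝ³ using {1, t, t²}.
One of the vectors is the zero vector, so the set is linearly dependent.

linearly dependent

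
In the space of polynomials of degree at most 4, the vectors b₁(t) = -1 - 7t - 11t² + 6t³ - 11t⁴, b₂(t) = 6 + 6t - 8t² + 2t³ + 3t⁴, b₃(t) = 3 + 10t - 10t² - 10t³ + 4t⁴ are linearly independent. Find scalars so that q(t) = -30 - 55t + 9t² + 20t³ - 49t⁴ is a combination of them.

Identify each element with its coordinate vector in ℝ⁵ via {1, t, …, t⁴}.
Solve the system with b₁, b₂, b₃ as columns and q as the right-hand side.
The system has the unique solution (a₁, a₂, a₃) = (3, -4, -1).

q = 3b₁ - 4b₂ - b₃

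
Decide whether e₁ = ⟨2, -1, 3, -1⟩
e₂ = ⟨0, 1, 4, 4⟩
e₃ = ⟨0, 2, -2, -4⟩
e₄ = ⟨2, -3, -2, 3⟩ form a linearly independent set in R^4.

Form the 4×4 matrix with these as columns; its determinant is -168.
A nonzero determinant means the columns are linearly independent.

linearly independent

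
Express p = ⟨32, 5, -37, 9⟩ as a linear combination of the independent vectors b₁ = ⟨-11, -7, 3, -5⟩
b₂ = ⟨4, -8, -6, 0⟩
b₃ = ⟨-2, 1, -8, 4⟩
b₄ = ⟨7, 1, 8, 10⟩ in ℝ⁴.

p = -3b₁ + 2b₂ + b₃ - b₄

Solve the system with b₁, b₂, b₃, b₄ as columns and p as the right-hand side.
Back-substitution yields (c₁, …, c₄) = (-3, 2, 1, -1).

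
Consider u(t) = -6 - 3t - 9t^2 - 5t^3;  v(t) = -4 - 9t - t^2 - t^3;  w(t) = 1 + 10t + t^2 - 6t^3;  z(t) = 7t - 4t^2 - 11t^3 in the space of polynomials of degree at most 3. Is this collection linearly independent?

Write each element as a coordinate vector in ℝ⁴ using {1, t, …, t^3}.
Place the vectors as rows of a 4×4 matrix and reduce to echelon form.
The reduction yields 4 nonzero rows, so the rank is 4.
Since rank = 4 (the number of vectors), the set is linearly independent.

linearly independent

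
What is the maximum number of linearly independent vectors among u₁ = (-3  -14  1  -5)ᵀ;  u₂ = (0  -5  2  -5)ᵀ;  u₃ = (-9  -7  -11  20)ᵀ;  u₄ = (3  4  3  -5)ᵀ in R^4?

Row-reduce the 4×4 matrix with these as rows.
Reduction leaves 2 leading entries, giving rank 2.

2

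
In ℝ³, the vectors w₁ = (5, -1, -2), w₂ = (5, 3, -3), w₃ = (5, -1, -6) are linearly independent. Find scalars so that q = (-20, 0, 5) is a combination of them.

Write q = a₁w₁ + … + a₃w₃ and equate components.
Row-reducing the augmented matrix gives the unique coefficients (a₁, a₂, a₃) = (-4, -1, 1).

q = -4w₁ - w₂ + w₃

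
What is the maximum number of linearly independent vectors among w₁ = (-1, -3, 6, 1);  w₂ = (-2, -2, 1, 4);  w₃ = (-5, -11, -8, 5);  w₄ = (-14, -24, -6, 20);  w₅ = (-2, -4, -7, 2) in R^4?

3

Put the 4×5 matrix [w₁|w₂|w₃|w₄|w₅] into echelon form.
Reduction leaves 3 leading entries, giving rank 3.
(With 5 elements in a 4-dimensional space the rank is at most 4.)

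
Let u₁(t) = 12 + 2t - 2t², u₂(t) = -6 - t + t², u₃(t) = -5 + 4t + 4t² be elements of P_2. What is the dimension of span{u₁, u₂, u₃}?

Represent each element by its coordinate vector in ℝ³.
Put the 3×3 matrix [u₁|u₂|u₃] into echelon form.
There are 2 pivot columns, so rank = 2.

2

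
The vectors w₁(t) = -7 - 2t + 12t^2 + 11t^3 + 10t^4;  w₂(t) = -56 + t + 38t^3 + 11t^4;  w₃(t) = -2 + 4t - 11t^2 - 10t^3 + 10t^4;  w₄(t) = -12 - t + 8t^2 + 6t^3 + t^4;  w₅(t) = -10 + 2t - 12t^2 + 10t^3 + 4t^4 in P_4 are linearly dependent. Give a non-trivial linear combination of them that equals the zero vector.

Write each element as a vector in ℝ⁵ using {1, t, …, t^4}.
Write the vectors as columns of a matrix and find a nonzero vector in its null space.
The free variable yields coefficients (0, 1, 0, -3, -2) (any nonzero multiple also works).

w₂ - 3w₄ - 2w₅ = 0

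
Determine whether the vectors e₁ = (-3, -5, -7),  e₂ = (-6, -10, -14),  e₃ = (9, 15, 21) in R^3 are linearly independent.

linearly dependent

Form the 3×3 matrix with these as columns; its determinant is 0.
A zero determinant means the columns are linearly dependent.
Indeed 2e₁ - e₂ = 0.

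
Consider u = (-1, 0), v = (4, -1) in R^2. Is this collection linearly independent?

linearly independent

Row-reduce the matrix whose columns are u, v.
The reduction yields 2 nonzero rows, so the rank is 2.
Since rank = 2 (the number of vectors), the set is linearly independent.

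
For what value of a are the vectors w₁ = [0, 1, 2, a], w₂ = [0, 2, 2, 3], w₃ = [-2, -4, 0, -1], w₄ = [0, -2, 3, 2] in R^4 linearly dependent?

The vectors are dependent exactly when the determinant of the matrix with rows w₁, w₂, w₃, w₄ vanishes.
The determinant works out to 50 - 20*a.
Setting this to zero gives a = 5/2.

a = 5/2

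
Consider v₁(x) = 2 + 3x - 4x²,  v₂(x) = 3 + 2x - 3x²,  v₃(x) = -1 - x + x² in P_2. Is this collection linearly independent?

Write each element as a coordinate vector in ℝ³ using {1, x, x²}.
Form the 3×3 matrix with these as columns; its determinant is 2.
A nonzero determinant means the columns are linearly independent.

linearly independent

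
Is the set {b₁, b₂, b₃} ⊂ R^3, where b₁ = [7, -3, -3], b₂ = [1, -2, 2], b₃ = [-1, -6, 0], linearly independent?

Form the 3×3 matrix with these as columns; its determinant is 114.
A nonzero determinant means the columns are linearly independent.

linearly independent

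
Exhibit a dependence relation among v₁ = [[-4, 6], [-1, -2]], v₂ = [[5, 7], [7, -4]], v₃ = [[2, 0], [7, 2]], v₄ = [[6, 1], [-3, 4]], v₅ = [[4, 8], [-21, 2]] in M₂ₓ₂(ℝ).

Write each element as a vector in ℝ⁴ using {E₁₁, E₁₂, E₂₁, E₂₂}.
Set up α₁v₁ + … + α₅v₅ = 0 and solve the homogeneous system.
One solution (up to scaling) is (1, 0, -2, 2, -1).

v₁ - 2v₃ + 2v₄ - v₅ = 0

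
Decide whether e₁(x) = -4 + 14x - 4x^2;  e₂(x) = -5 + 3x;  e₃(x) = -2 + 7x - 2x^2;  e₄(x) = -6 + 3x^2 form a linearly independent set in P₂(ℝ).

Take coordinates with respect to the standard basis {1, x, x^2}.
There are 4 vectors in a 3-dimensional space, so they cannot be linearly independent.

linearly dependent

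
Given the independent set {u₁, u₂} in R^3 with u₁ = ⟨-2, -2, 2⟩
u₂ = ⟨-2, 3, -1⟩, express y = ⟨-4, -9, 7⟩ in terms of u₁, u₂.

Since u₁, u₂ are independent, the coefficients expressing y are uniquely determined by a linear system.
The system has the unique solution (α₁, α₂) = (3, -1).

y = 3u₁ - u₂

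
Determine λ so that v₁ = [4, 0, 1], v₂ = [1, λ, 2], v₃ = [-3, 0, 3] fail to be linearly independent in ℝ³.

λ = 0

The set is linearly dependent precisely when det[v₁; v₂; v₃] = 0.
The determinant works out to 15*λ.
Solving 15*λ = 0 yields λ = 0.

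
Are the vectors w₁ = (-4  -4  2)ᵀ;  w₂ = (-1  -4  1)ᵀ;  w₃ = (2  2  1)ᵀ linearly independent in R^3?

linearly independent

Form the 3×3 matrix with these as columns; its determinant is 24.
A nonzero determinant means the columns are linearly independent.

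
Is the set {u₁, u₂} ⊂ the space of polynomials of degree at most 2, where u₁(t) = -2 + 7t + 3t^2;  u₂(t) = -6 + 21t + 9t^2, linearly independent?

Take coordinates with respect to the standard basis {1, t, t^2}.
Place the vectors as rows of a 2×3 matrix and reduce to echelon form.
The reduction yields 1 nonzero row, so the rank is 1.
Since rank 1 < 2, the set is linearly dependent.
Indeed 3u₁ - u₂ = 0.

linearly dependent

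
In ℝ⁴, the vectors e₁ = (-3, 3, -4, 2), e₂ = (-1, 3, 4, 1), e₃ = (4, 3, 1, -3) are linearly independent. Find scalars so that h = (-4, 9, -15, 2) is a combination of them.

h = 3e₁ - e₂ + e₃

Set up the augmented matrix [e₁ | e₂ | e₃ | h] and row-reduce.
Row-reducing the augmented matrix gives the unique coefficients (c₁, c₂, c₃) = (3, -1, 1).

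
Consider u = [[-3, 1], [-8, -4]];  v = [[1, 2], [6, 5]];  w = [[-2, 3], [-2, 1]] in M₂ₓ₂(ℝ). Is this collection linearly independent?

Write each element as a coordinate vector in ℝ⁴ using {E₁₁, E₁₂, E₂₁, E₂₂}.
Row-reduce the matrix whose columns are u, v, w.
The reduction yields 2 nonzero rows, so the rank is 2.
Since rank 2 < 3, the set is linearly dependent.

linearly dependent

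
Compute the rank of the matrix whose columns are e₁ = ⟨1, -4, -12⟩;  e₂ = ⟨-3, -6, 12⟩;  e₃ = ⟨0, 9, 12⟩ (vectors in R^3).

Apply Gaussian elimination to the matrix whose rows are e₁, e₂, e₃.
There are 2 pivot columns, so rank = 2.

2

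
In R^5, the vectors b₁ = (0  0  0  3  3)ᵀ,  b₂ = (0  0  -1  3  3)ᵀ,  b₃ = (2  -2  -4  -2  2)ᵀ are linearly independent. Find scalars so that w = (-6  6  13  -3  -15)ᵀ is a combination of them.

w = -2b₁ - b₂ - 3b₃

Set up the augmented matrix [b₁ | b₂ | b₃ | w] and row-reduce.
Row-reducing the augmented matrix gives the unique coefficients (c₁, c₂, c₃) = (-2, -1, -3).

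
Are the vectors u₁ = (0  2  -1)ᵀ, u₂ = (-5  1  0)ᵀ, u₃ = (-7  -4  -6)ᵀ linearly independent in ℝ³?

linearly independent

The matrix [u₁|u₂|u₃] has determinant -87.
A nonzero determinant means the columns are linearly independent.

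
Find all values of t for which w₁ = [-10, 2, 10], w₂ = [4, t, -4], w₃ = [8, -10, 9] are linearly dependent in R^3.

t = -4/5

The vectors are dependent exactly when the determinant of the matrix with rows w₁, w₂, w₃ vanishes.
Expanding, det = -170*t - 136.
Setting this to zero gives t = -4/5.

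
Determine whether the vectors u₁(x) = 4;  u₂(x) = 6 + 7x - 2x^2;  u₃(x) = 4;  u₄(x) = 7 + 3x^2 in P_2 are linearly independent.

linearly dependent

Write each element as a coordinate vector in ℝ³ using {1, x, x^2}.
There are 4 vectors in a 3-dimensional space, so they cannot be linearly independent.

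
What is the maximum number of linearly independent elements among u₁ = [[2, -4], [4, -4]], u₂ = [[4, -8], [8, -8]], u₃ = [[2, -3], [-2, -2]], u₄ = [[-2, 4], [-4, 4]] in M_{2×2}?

2

Represent each element by its coordinate vector in ℝ⁴.
Row-reduce the 4×4 matrix with these as rows.
Exactly 2 pivots survive; hence the rank is 2.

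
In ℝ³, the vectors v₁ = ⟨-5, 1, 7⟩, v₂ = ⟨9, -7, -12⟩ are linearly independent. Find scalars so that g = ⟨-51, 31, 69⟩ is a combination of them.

g = 3v₁ - 4v₂

Since v₁, v₂ are independent, the coefficients expressing g are uniquely determined by a linear system.
The system has the unique solution (c₁, c₂) = (3, -4).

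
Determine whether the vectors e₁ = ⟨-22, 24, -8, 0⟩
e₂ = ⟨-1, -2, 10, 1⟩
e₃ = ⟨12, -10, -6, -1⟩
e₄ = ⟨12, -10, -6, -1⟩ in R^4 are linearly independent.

linearly dependent

Row-reduce the matrix whose columns are e₁, e₂, e₃, e₄.
The reduction yields 2 nonzero rows, so the rank is 2.
Since rank 2 < 4, the set is linearly dependent.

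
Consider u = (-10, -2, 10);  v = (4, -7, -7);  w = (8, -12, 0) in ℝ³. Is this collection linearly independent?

The matrix [u|v|w] has determinant 1032.
A nonzero determinant means the columns are linearly independent.

linearly independent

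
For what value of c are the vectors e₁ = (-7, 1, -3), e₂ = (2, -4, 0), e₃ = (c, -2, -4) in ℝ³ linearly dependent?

c = -23/3

The set is linearly dependent precisely when det[e₁; e₂; e₃] = 0.
Expanding, det = -12*c - 92.
This vanishes exactly when c = -23/3.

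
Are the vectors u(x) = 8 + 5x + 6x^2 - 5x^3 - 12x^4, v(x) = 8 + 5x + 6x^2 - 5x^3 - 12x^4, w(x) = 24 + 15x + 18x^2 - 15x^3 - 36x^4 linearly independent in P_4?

Take coordinates with respect to the standard basis {1, x, …, x^4}.
Two of the vectors are equal, giving an immediate dependence.

linearly dependent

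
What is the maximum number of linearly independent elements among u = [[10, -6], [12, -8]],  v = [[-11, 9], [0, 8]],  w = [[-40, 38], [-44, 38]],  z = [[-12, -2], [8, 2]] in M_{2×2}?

3

Pass to coordinate vectors with respect to the basis {E₁₁, E₁₂, E₂₁, E₂₂}.
Apply Gaussian elimination to the matrix whose rows are u, v, w, z.
Exactly 3 pivots survive; hence the rank is 3.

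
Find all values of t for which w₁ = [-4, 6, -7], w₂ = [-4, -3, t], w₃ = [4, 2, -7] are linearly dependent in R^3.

t = 35/4

The vectors are dependent exactly when the determinant of the matrix with rows w₁, w₂, w₃ vanishes.
Expanding, det = 32*t - 280.
Setting this to zero gives t = 35/4.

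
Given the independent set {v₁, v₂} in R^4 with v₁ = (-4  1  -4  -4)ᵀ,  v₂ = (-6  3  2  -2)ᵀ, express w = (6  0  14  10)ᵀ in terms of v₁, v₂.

w = -3v₁ + v₂

Solve the system with v₁, v₂ as columns and w as the right-hand side.
Row-reducing the augmented matrix gives the unique coefficients (c₁, c₂) = (-3, 1).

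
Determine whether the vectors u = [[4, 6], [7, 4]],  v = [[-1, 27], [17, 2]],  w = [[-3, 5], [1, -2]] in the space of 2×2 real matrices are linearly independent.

Write each element as a coordinate vector in ℝ⁴ using {E₁₁, E₁₂, E₂₁, E₂₂}.
Place the vectors as rows of a 3×4 matrix and reduce to echelon form.
The reduction yields 2 nonzero rows, so the rank is 2.
Since rank 2 < 3, the set is linearly dependent.
Indeed 2u - v + 3w = 0.

linearly dependent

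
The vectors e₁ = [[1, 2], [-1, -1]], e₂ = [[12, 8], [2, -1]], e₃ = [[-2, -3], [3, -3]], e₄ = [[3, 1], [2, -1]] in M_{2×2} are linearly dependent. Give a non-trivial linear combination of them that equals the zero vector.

Pass to coordinate vectors relative to the basis {E₁₁, E₁₂, E₂₁, E₂₂}.
Write the vectors as columns of a matrix and find a nonzero vector in its null space.
The free variable yields coefficients (1, -1, -1, 3) (any nonzero multiple also works).

e₁ - e₂ - e₃ + 3e₄ = 0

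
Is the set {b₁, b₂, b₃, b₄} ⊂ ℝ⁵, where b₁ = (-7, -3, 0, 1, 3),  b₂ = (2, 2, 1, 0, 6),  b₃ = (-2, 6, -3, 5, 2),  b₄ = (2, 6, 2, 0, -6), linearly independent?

linearly independent

Place the vectors as rows of a 4×5 matrix and reduce to echelon form.
The reduction yields 4 nonzero rows, so the rank is 4.
Since rank = 4 (the number of vectors), the set is linearly independent.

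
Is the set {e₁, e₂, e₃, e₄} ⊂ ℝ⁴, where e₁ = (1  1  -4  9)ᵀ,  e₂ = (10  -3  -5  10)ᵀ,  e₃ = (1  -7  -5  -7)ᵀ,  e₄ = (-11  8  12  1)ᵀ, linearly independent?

The matrix [e₁|e₂|e₃|e₄] has determinant 3316.
A nonzero determinant means the columns are linearly independent.

linearly independent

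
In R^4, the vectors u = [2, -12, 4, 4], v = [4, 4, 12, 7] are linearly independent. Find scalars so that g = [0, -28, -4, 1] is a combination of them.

Set up the augmented matrix [u | v | g] and row-reduce.
Back-substitution yields (c₁, c₂) = (2, -1).

g = 2u - v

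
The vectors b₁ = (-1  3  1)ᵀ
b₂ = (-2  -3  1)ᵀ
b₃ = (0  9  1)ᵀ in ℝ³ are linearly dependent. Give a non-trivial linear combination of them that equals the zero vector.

2b₁ - b₂ - b₃ = 0

Solve the homogeneous system with b₁, b₂, b₃ as columns by row-reducing the coefficient matrix.
One solution (up to scaling) is (2, -1, -1).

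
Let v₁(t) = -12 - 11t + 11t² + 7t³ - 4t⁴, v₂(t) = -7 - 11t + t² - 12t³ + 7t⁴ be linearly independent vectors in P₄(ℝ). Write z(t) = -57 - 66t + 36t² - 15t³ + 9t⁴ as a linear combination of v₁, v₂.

Take coordinate vectors relative to {1, t, …, t⁴}.
Since v₁, v₂ are independent, the coefficients expressing z are uniquely determined by a linear system.
Back-substitution yields (α₁, α₂) = (3, 3).

z = 3v₁ + 3v₂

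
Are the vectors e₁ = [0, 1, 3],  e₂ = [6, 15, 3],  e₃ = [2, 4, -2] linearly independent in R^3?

linearly dependent

Place the vectors as rows of a 3×3 matrix and reduce to echelon form.
The reduction yields 2 nonzero rows, so the rank is 2.
Since rank 2 < 3, the set is linearly dependent.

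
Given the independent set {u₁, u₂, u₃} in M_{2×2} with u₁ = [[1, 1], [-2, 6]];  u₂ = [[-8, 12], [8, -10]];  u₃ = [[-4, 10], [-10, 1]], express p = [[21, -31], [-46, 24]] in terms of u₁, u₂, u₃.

p = -3u₁ - 4u₂ + 2u₃

Identify each element with its coordinate vector in ℝ⁴ via {E₁₁, E₁₂, E₂₁, E₂₂}.
Solve the system with u₁, u₂, u₃ as columns and p as the right-hand side.
The system has the unique solution (a₁, a₂, a₃) = (-3, -4, 2).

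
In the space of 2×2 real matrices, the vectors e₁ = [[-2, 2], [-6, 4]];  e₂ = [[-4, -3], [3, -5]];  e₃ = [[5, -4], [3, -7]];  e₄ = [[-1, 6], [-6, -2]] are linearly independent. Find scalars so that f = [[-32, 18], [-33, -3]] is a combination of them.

f = 4e₁ + 4e₂ - e₃ + 3e₄

Identify each element with its coordinate vector in ℝ⁴ via {E₁₁, E₁₂, E₂₁, E₂₂}.
Since e₁, e₂, e₃, e₄ are independent, the coefficients expressing f are uniquely determined by a linear system.
Row-reducing the augmented matrix gives the unique coefficients (c₁, …, c₄) = (4, 4, -1, 3).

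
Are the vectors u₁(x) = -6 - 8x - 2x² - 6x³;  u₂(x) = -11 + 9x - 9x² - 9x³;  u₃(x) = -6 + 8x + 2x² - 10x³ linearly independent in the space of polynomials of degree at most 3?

linearly independent

Write each element as a coordinate vector in ℝ⁴ using {1, x, …, x³}.
Place the vectors as rows of a 3×4 matrix and reduce to echelon form.
The reduction yields 3 nonzero rows, so the rank is 3.
Since rank = 3 (the number of vectors), the set is linearly independent.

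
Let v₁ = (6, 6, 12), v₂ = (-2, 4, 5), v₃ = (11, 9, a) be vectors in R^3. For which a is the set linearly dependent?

Place the vectors as rows of a 3×3 matrix; dependence ⇔ determinant zero.
The determinant works out to 36*a - 684.
This vanishes exactly when a = 19.

a = 19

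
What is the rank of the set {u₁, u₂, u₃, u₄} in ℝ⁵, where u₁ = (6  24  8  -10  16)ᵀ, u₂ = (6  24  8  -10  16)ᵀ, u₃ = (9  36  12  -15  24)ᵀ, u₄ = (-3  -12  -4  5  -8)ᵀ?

Put the 5×4 matrix [u₁|u₂|u₃|u₄] into echelon form.
The echelon form has 1 nonzero row, so the rank is 1.

1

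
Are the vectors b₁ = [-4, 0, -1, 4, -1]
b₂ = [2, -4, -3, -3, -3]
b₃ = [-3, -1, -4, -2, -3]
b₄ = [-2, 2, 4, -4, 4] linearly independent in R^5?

Place the vectors as rows of a 4×5 matrix and reduce to echelon form.
The reduction yields 4 nonzero rows, so the rank is 4.
Since rank = 4 (the number of vectors), the set is linearly independent.

linearly independent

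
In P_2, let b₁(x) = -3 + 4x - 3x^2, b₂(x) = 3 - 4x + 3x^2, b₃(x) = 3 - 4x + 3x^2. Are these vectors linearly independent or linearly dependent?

Write each element as a coordinate vector in ℝ³ using {1, x, x^2}.
Form the 3×3 matrix with these as columns; its determinant is 0.
A zero determinant means the columns are linearly dependent.

linearly dependent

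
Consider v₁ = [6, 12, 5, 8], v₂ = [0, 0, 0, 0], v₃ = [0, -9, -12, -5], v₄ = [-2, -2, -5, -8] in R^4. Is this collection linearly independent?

linearly dependent

One of the vectors is the zero vector, so the set is linearly dependent.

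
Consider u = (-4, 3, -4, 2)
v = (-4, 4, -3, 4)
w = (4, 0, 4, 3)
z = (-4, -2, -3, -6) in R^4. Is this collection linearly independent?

Row-reduce the matrix whose columns are u, v, w, z.
The reduction yields 3 nonzero rows, so the rank is 3.
Since rank 3 < 4, the set is linearly dependent.

linearly dependent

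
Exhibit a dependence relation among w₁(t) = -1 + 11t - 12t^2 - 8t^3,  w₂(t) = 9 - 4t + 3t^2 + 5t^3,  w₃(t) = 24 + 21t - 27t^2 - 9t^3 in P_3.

Take coordinates with respect to {1, t, …, t^3}.
Row-reduce the matrix with w₁, w₂, w₃ as columns; the null space gives the coefficients.
The free variable yields coefficients (3, 3, -1) (any nonzero multiple also works).

3w₁ + 3w₂ - w₃ = 0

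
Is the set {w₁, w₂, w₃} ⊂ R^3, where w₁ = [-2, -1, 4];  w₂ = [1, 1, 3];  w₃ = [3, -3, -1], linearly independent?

linearly independent

Form the 3×3 matrix with these as columns; its determinant is -50.
A nonzero determinant means the columns are linearly independent.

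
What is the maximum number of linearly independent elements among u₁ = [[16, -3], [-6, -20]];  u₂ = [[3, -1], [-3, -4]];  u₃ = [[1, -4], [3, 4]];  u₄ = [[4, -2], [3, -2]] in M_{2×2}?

Use coordinates relative to {E₁₁, E₁₂, E₂₁, E₂₂}.
Apply Gaussian elimination to the matrix whose rows are u₁, u₂, u₃, u₄.
Reduction leaves 3 leading entries, giving rank 3.

3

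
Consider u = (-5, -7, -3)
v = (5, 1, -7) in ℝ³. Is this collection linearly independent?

linearly independent

Row-reduce the matrix whose columns are u, v.
The reduction yields 2 nonzero rows, so the rank is 2.
Since rank = 2 (the number of vectors), the set is linearly independent.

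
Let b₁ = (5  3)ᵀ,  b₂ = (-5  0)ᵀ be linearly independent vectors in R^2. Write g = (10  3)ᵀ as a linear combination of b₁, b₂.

g = b₁ - b₂

Write g = c₁b₁ + c₂b₂ and equate components.
Row-reducing the augmented matrix gives the unique coefficients (c₁, c₂) = (1, -1).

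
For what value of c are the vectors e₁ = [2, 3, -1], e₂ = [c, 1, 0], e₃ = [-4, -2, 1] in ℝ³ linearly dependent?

c = -2

Dependence holds iff the 3×3 matrix [e₁ e₂ e₃] is singular.
The determinant works out to -c - 2.
Solving -c - 2 = 0 yields c = -2.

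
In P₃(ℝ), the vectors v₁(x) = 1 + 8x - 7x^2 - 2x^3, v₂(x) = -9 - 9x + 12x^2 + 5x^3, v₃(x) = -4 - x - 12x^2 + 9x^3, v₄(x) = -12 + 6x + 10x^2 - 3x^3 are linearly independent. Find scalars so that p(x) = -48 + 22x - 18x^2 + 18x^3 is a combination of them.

p = -2v₁ - 2v₂ + 4v₃ + 4v₄

Work in coordinates with respect to the standard basis {1, x, …, x^3}.
Set up the augmented matrix [v₁ | v₂ | v₃ | v₄ | p] and row-reduce.
Back-substitution yields (α₁, …, α₄) = (-2, -2, 4, 4).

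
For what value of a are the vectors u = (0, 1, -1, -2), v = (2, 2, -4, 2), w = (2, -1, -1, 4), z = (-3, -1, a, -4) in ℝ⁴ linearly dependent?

a = 4

The vectors are dependent exactly when the determinant of the matrix with rows u, v, w, z vanishes.
Expanding, det = 32 - 8*a.
Solving 32 - 8*a = 0 yields a = 4.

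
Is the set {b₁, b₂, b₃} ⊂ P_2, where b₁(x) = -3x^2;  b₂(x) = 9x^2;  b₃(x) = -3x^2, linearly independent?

Take coordinates with respect to the standard basis {1, x, x^2}.
Place the vectors as rows of a 3×3 matrix and reduce to echelon form.
The reduction yields 1 nonzero row, so the rank is 1.
Since rank 1 < 3, the set is linearly dependent.
Indeed 3b₁ + b₂ = 0.

linearly dependent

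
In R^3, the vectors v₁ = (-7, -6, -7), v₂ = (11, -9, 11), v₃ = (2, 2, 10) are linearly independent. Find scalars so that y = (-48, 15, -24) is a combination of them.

y = 3v₁ - 3v₂ + 3v₃

Since v₁, v₂, v₃ are independent, the coefficients expressing y are uniquely determined by a linear system.
The system has the unique solution (α₁, α₂, α₃) = (3, -3, 3).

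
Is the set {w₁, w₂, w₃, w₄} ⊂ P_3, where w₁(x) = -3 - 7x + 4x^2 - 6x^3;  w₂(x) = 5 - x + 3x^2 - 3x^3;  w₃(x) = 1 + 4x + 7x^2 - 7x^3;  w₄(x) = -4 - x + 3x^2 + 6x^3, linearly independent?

linearly independent

Take coordinates with respect to the standard basis {1, x, …, x^3}.
Form the 4×4 matrix with these as columns; its determinant is 3627.
A nonzero determinant means the columns are linearly independent.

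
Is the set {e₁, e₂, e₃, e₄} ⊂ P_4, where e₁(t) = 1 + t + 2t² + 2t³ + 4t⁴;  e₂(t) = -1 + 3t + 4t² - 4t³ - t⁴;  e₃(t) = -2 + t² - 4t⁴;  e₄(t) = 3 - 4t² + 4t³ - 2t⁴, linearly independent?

Take coordinates with respect to the standard basis {1, t, …, t⁴}.
Place the vectors as rows of a 4×5 matrix and reduce to echelon form.
The reduction yields 4 nonzero rows, so the rank is 4.
Since rank = 4 (the number of vectors), the set is linearly independent.

linearly independent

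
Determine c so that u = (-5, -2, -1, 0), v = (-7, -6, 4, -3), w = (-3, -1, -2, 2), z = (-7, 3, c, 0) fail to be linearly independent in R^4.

c = -8

The set is linearly dependent precisely when det[u; v; w; z] = 0.
Expanding, det = -29*c - 232.
Setting this to zero gives c = -8.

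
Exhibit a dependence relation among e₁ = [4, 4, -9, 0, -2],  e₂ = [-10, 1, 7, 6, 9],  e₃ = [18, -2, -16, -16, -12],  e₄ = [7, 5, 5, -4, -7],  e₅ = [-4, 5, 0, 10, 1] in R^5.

Write the vectors as columns of a matrix and find a nonzero vector in its null space.
A generator of the null space is (1, -1, -1, 0, -1).

e₁ - e₂ - e₃ - e₅ = 0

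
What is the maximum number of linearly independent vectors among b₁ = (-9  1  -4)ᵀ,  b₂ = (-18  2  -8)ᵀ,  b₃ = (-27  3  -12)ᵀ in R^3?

1

Put the 3×3 matrix [b₁|b₂|b₃] into echelon form.
Reduction leaves 1 leading entry, giving rank 1.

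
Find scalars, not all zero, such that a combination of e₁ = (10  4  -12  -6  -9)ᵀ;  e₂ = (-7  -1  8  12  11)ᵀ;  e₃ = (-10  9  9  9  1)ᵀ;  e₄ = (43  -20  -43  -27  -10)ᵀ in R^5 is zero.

2e₁ + e₂ - 3e₃ - e₄ = 0

Write the vectors as columns of a matrix and find a nonzero vector in its null space.
The free variable yields coefficients (2, 1, -3, -1) (any nonzero multiple also works).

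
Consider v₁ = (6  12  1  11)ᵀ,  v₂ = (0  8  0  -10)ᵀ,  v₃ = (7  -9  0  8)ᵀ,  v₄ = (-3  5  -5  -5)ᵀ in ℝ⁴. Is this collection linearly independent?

linearly independent

Form the 4×4 matrix with these as columns; its determinant is -8052.
A nonzero determinant means the columns are linearly independent.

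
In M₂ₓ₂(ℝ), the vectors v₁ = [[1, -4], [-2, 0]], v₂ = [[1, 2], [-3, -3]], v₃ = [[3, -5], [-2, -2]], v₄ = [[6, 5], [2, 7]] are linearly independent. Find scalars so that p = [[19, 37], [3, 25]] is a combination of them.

p = v₁ + 3v₂ - 3v₃ + 4v₄

Take coordinate vectors relative to {E₁₁, E₁₂, E₂₁, E₂₂}.
Write p = a₁v₁ + … + a₄v₄ and equate components.
The system has the unique solution (a₁, …, a₄) = (1, 3, -3, 4).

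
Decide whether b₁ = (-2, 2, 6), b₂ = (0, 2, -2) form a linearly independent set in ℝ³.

Row-reduce the matrix whose columns are b₁, b₂.
The reduction yields 2 nonzero rows, so the rank is 2.
Since rank = 2 (the number of vectors), the set is linearly independent.

linearly independent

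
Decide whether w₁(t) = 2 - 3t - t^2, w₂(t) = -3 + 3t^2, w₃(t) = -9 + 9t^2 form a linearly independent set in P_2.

Take coordinates with respect to the standard basis {1, t, t^2}.
One vector is a scalar multiple of another, so the set is dependent.

linearly dependent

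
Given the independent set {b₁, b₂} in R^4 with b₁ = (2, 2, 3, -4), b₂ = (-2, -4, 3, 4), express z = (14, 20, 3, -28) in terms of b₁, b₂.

Since b₁, b₂ are independent, the coefficients expressing z are uniquely determined by a linear system.
Back-substitution yields (a₁, a₂) = (4, -3).

z = 4b₁ - 3b₂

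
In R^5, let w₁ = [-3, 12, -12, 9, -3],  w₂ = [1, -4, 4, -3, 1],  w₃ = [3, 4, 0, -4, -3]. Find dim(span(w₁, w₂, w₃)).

dim = 2

Put the 5×3 matrix [w₁|w₂|w₃] into echelon form.
Reduction leaves 2 leading entries, giving rank 2.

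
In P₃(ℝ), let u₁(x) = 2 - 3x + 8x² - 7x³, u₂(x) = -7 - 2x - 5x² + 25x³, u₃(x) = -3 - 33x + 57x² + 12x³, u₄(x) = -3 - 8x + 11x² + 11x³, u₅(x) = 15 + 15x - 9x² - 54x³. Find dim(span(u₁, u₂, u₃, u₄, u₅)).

Represent each element by its coordinate vector in ℝ⁴.
Put the 4×5 matrix [u₁|u₂|u₃|u₄|u₅] into echelon form.
Exactly 2 pivots survive; hence the rank is 2.
(With 5 elements in a 4-dimensional space the rank is at most 4.)

dim = 2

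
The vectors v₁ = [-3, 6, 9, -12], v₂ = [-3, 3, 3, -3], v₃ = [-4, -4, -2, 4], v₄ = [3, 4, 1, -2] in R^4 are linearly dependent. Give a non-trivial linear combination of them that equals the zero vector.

v₁ - 2v₂ + 3v₃ + 3v₄ = 0

Write the vectors as columns of a matrix and find a nonzero vector in its null space.
A generator of the null space is (1, -2, 3, 3).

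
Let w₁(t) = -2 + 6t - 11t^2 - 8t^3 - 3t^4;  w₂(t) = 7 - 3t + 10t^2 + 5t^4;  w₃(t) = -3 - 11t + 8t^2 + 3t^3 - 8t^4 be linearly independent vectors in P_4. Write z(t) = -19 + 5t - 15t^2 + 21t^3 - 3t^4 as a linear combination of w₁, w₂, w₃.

z = -3w₁ - 4w₂ - w₃

Work in coordinates with respect to the standard basis {1, t, …, t^4}.
Set up the augmented matrix [w₁ | w₂ | w₃ | z] and row-reduce.
Back-substitution yields (α₁, α₂, α₃) = (-3, -4, -1).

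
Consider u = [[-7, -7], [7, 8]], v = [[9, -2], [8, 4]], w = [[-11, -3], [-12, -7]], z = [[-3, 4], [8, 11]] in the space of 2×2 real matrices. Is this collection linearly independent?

linearly independent

Take coordinates with respect to the standard basis {E₁₁, E₁₂, E₂₁, E₂₂}.
The matrix [u|v|w|z] has determinant -2463.
A nonzero determinant means the columns are linearly independent.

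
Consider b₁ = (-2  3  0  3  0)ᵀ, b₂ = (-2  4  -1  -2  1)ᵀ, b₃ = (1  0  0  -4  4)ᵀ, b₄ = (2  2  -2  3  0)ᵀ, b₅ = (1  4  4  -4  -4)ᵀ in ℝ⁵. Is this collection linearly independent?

Place the vectors as rows of a 5×5 matrix and reduce to echelon form.
The reduction yields 5 nonzero rows, so the rank is 5.
Since rank = 5 (the number of vectors), the set is linearly independent.

linearly independent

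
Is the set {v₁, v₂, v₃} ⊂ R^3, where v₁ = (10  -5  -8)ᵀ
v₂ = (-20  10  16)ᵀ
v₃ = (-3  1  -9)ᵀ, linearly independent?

One vector is a scalar multiple of another, so the set is dependent.

linearly dependent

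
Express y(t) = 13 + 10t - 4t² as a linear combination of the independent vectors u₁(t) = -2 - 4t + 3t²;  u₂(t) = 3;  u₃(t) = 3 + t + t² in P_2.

y = -2u₁ + u₂ + 2u₃

Work in coordinates with respect to the standard basis {1, t, t²}.
Write y = c₁u₁ + … + c₃u₃ and equate components.
Back-substitution yields (c₁, c₂, c₃) = (-2, 1, 2).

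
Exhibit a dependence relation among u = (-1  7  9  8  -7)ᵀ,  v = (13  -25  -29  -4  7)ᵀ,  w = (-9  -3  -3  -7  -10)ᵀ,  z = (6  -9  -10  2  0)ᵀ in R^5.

u + v - 2z = 0

Set up α₁u + … + α₄z = 0 and solve the homogeneous system.
The free variable yields coefficients (1, 1, 0, -2) (any nonzero multiple also works).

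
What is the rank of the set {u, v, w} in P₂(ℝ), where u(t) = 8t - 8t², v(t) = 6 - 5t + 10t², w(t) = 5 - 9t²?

3

Use coordinates relative to {1, t, t²}.
Apply Gaussian elimination to the matrix whose rows are u, v, w.
Reduction leaves 3 leading entries, giving rank 3.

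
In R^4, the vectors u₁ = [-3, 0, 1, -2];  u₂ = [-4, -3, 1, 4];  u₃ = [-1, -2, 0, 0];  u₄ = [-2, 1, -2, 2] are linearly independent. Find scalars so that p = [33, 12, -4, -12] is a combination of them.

p = -4u₁ - 4u₂ - u₃ - 2u₄

Write p = c₁u₁ + … + c₄u₄ and equate components.
Back-substitution yields (c₁, …, c₄) = (-4, -4, -1, -2).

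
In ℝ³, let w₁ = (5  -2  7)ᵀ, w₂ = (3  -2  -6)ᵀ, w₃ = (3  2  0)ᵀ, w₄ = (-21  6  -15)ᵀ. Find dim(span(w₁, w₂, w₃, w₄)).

Apply Gaussian elimination to the matrix whose rows are w₁, w₂, w₃, w₄.
Exactly 3 pivots survive; hence the rank is 3.
(With 4 elements in a 3-dimensional space the rank is at most 3.)

3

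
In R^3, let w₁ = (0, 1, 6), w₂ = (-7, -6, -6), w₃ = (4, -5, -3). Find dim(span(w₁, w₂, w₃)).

Apply Gaussian elimination to the matrix whose rows are w₁, w₂, w₃.
There are 3 pivot columns, so rank = 3.

3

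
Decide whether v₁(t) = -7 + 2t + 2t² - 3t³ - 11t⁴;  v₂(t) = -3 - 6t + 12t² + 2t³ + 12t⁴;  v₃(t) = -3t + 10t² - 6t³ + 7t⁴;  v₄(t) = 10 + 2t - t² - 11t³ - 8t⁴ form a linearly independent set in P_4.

linearly independent

Take coordinates with respect to the standard basis {1, t, …, t⁴}.
Place the vectors as rows of a 4×5 matrix and reduce to echelon form.
The reduction yields 4 nonzero rows, so the rank is 4.
Since rank = 4 (the number of vectors), the set is linearly independent.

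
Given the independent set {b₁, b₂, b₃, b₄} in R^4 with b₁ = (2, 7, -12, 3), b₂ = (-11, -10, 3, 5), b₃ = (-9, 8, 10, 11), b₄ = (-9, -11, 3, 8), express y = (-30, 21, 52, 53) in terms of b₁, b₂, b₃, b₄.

y = -b₁ - 4b₂ + 4b₃ + 4b₄

Solve the system with b₁, b₂, b₃, b₄ as columns and y as the right-hand side.
The system has the unique solution (a₁, …, a₄) = (-1, -4, 4, 4).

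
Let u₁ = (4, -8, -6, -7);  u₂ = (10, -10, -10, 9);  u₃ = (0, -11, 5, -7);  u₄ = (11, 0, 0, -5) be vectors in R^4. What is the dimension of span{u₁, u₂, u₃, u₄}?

Put the 4×4 matrix [u₁|u₂|u₃|u₄] into echelon form.
The echelon form has 4 nonzero rows, so the rank is 4.

dim = 4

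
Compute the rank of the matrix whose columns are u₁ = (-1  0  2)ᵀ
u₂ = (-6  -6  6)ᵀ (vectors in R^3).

Form the matrix with u₁, u₂ as columns and reduce.
There are 2 pivot columns, so rank = 2.

rank 2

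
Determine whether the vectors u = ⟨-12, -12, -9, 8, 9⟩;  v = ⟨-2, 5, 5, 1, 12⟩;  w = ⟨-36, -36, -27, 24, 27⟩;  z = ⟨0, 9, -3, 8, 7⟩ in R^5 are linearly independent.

One vector is a scalar multiple of another, so the set is dependent.

linearly dependent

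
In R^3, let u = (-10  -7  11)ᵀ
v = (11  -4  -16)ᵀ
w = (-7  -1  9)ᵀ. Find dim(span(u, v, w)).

Apply Gaussian elimination to the matrix whose rows are u, v, w.
There are 2 pivot columns, so rank = 2.

2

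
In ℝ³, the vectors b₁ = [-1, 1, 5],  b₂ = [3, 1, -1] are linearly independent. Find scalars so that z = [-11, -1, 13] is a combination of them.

z = 2b₁ - 3b₂

Solve the system with b₁, b₂ as columns and z as the right-hand side.
The system has the unique solution (a₁, a₂) = (2, -3).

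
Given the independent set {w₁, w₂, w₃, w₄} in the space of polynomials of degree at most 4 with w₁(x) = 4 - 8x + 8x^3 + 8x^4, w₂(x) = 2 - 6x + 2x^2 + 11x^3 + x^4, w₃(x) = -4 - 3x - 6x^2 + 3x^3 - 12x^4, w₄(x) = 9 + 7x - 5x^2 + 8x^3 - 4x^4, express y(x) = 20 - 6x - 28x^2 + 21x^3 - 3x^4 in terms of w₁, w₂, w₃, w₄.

y = 4w₁ - 3w₂ + 2w₃ + 2w₄

Take coordinate vectors relative to {1, x, …, x^4}.
Write y = c₁w₁ + … + c₄w₄ and equate components.
Back-substitution yields (c₁, …, c₄) = (4, -3, 2, 2).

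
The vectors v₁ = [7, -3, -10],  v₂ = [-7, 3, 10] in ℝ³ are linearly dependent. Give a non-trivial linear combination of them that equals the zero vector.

v₁ + v₂ = 0

Solve the homogeneous system with v₁, v₂ as columns by row-reducing the coefficient matrix.
One solution (up to scaling) is (1, 1).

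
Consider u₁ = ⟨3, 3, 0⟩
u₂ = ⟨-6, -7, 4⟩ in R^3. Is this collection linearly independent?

linearly independent

Row-reduce the matrix whose columns are u₁, u₂.
The reduction yields 2 nonzero rows, so the rank is 2.
Since rank = 2 (the number of vectors), the set is linearly independent.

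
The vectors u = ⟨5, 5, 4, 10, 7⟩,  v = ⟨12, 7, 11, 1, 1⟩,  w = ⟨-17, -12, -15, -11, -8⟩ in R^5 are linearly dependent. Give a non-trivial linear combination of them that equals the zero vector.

Solve the homogeneous system with u, v, w as columns by row-reducing the coefficient matrix.
The free variable yields coefficients (1, 1, 1) (any nonzero multiple also works).

u + v + w = 0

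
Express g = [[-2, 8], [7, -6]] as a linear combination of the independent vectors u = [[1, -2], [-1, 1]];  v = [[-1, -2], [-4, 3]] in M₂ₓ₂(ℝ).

Identify each element with its coordinate vector in ℝ⁴ via {E₁₁, E₁₂, E₂₁, E₂₂}.
Set up the augmented matrix [u | v | g] and row-reduce.
Back-substitution yields (α₁, α₂) = (-3, -1).

g = -3u - v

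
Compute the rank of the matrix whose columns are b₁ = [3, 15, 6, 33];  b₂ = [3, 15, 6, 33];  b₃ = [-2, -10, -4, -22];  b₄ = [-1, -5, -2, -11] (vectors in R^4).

rank 1

Row-reduce the 4×4 matrix with these as rows.
Exactly 1 pivot survives; hence the rank is 1.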